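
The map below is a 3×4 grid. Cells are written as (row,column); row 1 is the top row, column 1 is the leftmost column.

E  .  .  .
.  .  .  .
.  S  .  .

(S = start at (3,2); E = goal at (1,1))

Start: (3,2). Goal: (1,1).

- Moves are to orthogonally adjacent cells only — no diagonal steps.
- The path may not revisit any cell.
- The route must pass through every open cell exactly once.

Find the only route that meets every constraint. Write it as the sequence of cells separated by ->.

Need to visit all 12 open cells exactly once, starting at (3,2) and ending at (1,1).
Cell (1,4) has only two open neighbours ((2,4) and (1,3)), so the path must pass straight through it: one of those is the cell it's entered from and the other is where it exits.
Route from (3,2): left 1 to (3,1), up 1 to (2,1), right 2 to (2,3), down 1 to (3,3), right 1 to (3,4), up 2 to (1,4), left 3 to (1,1) — 11 moves in all.
Check: all 12 open cells covered.

(3,2) -> (3,1) -> (2,1) -> (2,2) -> (2,3) -> (3,3) -> (3,4) -> (2,4) -> (1,4) -> (1,3) -> (1,2) -> (1,1)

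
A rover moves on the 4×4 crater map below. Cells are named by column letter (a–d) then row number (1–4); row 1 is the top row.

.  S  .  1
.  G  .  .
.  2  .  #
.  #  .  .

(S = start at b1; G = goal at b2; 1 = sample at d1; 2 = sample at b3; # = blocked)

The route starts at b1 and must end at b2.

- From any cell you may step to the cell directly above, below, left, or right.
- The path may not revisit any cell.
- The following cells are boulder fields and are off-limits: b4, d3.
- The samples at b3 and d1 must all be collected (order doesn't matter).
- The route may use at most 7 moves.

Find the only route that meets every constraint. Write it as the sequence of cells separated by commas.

b1, c1, d1, d2, c2, c3, b3, b2

The 7-move cap with required stops at b3, d1 leaves no slack for detours.
Route from b1: right 2 to d1, down 1 to d2, left 1 to c2, down 1 to c3, left 1 to b3, up 1 to b2 — 7 moves in all.
Check: all required cells visited; 7 ≤ 7 moves.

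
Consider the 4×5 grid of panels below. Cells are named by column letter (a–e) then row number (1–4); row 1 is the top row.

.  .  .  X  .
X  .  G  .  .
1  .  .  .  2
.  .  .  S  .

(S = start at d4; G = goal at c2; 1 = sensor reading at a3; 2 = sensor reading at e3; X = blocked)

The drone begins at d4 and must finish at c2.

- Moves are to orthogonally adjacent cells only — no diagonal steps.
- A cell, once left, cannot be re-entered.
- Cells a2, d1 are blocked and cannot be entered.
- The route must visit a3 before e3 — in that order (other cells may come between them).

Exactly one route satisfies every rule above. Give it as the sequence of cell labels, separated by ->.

The waypoints must appear in the order a3, e3, with no cell reused.
Route from d4: 3× left (reaching a4), up to a3, 4× right (reaching e3), up to e2, 2× left (reaching c2) — 11 moves in all.
Check: order respected (1 at step 4, 2 at step 8).

d4 -> c4 -> b4 -> a4 -> a3 -> b3 -> c3 -> d3 -> e3 -> e2 -> d2 -> c2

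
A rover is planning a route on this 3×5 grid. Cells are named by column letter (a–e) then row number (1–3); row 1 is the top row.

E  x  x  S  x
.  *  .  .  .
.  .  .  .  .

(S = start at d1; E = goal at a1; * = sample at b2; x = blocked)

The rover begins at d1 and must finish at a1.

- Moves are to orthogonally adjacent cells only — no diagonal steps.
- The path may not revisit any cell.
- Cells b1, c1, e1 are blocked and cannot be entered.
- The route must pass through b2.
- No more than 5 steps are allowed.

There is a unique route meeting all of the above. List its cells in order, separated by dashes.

d1 - d2 - c2 - b2 - a2 - a1

The 5-move cap with required stops at b2 leaves no slack for detours.
Route from d1: down to d2, 3× left (reaching a2), up to a1 — 5 moves in all.
Check: all required cells visited; 5 ≤ 5 moves.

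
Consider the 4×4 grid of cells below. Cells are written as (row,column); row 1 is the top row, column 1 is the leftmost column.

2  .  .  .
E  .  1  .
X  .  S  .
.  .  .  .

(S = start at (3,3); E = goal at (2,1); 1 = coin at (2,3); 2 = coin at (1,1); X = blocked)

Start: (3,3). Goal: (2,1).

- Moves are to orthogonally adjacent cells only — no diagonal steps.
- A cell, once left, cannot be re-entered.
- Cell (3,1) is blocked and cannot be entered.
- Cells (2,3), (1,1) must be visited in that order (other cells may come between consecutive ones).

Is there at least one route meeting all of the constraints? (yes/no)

One route that works: (3,3) → (2,3) → (1,3) → (1,2) → (1,1) → (2,1).

yes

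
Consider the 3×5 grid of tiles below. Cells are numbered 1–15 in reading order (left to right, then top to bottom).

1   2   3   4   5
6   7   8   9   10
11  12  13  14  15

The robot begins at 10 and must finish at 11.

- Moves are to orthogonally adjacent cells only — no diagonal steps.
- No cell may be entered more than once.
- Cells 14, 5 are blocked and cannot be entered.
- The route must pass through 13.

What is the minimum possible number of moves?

5

Any route passes through 13 somewhere between 10 and 11. Summing Manhattan distances along the two legs (10 → 13 → 11) gives a lower bound of 3 + 2 = 5 moves.
A route of 5 moves achieves this: 10 → 9 → 8 → 13 → 12 → 11.
Since 5 matches the lower bound, it is optimal.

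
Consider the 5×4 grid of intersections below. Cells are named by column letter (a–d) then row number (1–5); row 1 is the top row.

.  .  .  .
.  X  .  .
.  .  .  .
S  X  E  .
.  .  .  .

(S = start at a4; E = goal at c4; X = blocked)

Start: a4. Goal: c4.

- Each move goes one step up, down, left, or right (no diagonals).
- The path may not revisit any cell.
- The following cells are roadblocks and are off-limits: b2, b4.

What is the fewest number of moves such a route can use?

4

The Manhattan distance from a4 to c4 is |4−4| + |1−3| = 2, so at least 2 moves are needed.
That bound ignores the blocked cells. Measuring each leg by the fewest moves that actually steer around them (a4→c4: 4) raises the lower bound to 4.
A route of 4 moves exists: a4 → a3 → b3 → c3 → c4.
Since 4 matches that lower bound, it is optimal.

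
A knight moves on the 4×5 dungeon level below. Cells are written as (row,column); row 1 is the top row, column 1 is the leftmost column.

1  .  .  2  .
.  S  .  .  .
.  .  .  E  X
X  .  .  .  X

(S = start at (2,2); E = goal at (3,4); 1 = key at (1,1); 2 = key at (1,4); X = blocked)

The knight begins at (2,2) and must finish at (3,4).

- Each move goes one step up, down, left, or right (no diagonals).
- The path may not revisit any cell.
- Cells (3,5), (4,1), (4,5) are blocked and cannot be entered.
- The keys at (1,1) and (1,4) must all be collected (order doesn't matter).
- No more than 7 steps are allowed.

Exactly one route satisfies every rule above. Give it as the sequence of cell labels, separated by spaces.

(2,2) (2,1) (1,1) (1,2) (1,3) (1,4) (2,4) (3,4)

Any route must reach (1,1) and (1,4) and still end at (3,4) within 7 moves, so the order of the required stops is forced.
Route from (2,2): left to (2,1), up to (1,1), 3× right (reaching (1,4)), 2× down (reaching (3,4)) — 7 moves in all.
Check: all required cells visited; 7 ≤ 7 moves.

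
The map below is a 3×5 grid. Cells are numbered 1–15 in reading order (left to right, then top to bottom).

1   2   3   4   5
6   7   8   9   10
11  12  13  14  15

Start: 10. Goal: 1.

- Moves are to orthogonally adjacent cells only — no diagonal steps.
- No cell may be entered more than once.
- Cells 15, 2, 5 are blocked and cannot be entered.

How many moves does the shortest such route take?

The Manhattan distance from 10 to 1 is |2−1| + |5−1| = 5, so at least 5 moves are needed.
A route of 5 moves achieves this: 10 → 9 → 8 → 7 → 6 → 1.
Since 5 matches the lower bound, it is optimal.

5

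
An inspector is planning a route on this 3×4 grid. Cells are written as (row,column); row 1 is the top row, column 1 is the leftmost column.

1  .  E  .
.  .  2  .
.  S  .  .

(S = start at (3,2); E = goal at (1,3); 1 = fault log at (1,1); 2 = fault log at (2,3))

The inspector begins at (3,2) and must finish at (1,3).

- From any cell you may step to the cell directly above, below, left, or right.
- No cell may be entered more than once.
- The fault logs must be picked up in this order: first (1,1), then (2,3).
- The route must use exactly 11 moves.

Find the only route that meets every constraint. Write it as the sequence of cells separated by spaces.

The waypoints must appear in the order (1,1), (2,3), with no cell reused.
Route from (3,2): left to (3,1), 2× up (reaching (1,1)), right to (1,2), down to (2,2), right to (2,3), down to (3,3), right to (3,4), 2× up (reaching (1,4)), left to (1,3) — 11 moves in all.
Check: order respected (1 at step 3, 2 at step 6); 11 moves as required.

(3,2) (3,1) (2,1) (1,1) (1,2) (2,2) (2,3) (3,3) (3,4) (2,4) (1,4) (1,3)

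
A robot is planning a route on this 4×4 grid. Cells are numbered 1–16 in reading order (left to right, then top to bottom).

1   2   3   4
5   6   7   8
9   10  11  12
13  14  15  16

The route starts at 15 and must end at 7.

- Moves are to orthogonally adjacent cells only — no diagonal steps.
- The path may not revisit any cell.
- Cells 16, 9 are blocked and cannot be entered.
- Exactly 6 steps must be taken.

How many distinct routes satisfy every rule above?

Need simple routes of exactly 6 moves from 15 to 7 (Manhattan distance 2, so 2 moves are spent on a detour and 2 undoing it).
Enumerating: 15 11 10 6 2 3 7 | 15 11 12 8 4 3 7 | 15 14 10 6 2 3 7 | 15 14 10 11 12 8 7.
That gives 4 routes.

4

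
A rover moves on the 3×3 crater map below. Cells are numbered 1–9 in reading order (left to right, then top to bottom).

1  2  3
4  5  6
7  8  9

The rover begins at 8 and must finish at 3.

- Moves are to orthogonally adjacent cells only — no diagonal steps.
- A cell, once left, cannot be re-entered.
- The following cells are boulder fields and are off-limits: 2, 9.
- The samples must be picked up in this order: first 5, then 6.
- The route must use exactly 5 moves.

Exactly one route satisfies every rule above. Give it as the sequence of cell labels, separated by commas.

The waypoints must appear in the order 5, 6, with no cell reused.
Route from 8: left 1 to 7, up 1 to 4, right 2 to 6, up 1 to 3 — 5 moves in all.
Check: order respected (5 at step 3, 6 at step 4); 5 moves as required.

8, 7, 4, 5, 6, 3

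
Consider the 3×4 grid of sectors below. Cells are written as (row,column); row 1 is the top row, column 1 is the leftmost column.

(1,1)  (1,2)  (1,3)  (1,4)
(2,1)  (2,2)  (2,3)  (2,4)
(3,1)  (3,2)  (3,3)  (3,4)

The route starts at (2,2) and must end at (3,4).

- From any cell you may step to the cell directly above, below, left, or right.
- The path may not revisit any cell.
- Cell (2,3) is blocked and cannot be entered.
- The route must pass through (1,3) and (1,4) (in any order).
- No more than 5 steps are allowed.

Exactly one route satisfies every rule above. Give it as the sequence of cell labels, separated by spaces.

Any route must reach (1,3) and (1,4) and still end at (3,4) within 5 moves, so the order of the required stops is forced.
Route from (2,2): up to (1,2), 2× right (reaching (1,4)), 2× down (reaching (3,4)) — 5 moves in all.
Check: all required cells visited; 5 ≤ 5 moves.

(2,2) (1,2) (1,3) (1,4) (2,4) (3,4)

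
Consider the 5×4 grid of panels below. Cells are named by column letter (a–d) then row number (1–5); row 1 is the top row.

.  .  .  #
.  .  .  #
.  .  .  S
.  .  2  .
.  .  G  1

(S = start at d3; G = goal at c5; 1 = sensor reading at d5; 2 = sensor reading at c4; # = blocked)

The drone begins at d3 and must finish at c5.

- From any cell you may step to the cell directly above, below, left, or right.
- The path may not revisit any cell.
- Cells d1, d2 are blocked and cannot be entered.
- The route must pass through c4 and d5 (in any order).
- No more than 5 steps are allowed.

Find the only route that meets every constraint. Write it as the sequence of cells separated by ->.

The budget equals the shortest possible length, so every move has to be on a shortest route through the required cells.
Route from d3: left to c3, down to c4, right to d4, down to d5, left to c5 — 5 moves in all.
Check: all required cells visited; 5 ≤ 5 moves.

d3 -> c3 -> c4 -> d4 -> d5 -> c5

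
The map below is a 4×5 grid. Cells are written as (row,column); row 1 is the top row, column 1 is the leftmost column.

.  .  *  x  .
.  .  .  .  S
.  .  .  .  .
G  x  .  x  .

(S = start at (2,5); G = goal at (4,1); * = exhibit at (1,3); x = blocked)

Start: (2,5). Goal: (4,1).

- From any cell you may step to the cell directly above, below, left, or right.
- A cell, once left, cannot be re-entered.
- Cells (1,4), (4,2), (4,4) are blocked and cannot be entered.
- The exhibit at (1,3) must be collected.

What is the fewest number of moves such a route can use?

Any route passes through (1,3) somewhere between (2,5) and (4,1). Summing Manhattan distances along the two legs ((2,5) → (1,3) → (4,1)) gives a lower bound of 3 + 5 = 8 moves.
A route of 8 moves achieves this: (2,5) → (2,4) → (2,3) → (1,3) → (1,2) → (2,2) → (3,2) → (3,1) → (4,1).
Since 8 matches the lower bound, it is optimal.

8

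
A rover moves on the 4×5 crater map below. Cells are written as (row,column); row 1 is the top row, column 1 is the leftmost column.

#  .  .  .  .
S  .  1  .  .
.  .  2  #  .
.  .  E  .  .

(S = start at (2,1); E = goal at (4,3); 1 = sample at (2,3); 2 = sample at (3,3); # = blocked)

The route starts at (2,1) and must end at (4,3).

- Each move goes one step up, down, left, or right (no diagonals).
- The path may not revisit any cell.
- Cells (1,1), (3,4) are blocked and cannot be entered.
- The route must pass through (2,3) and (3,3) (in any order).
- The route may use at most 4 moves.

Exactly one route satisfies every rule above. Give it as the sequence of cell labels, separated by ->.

(2,1) -> (2,2) -> (2,3) -> (3,3) -> (4,3)

The budget equals the shortest possible length, so every move has to be on a shortest route through the required cells.
Route from (2,1): right 2 to (2,3), down 2 to (4,3) — 4 moves in all.
Check: all required cells visited; 4 ≤ 4 moves.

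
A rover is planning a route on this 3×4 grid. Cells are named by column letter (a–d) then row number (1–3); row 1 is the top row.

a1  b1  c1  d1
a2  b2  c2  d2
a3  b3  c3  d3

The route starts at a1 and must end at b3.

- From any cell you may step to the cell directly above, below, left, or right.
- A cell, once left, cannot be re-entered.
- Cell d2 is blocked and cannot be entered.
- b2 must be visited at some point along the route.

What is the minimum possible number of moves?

3

Any route passes through b2 somewhere between a1 and b3. Summing Manhattan distances along the two legs (a1 → b2 → b3) gives a lower bound of 2 + 1 = 3 moves.
A route of 3 moves achieves this: a1 → a2 → b2 → b3.
Since 3 matches the lower bound, it is optimal.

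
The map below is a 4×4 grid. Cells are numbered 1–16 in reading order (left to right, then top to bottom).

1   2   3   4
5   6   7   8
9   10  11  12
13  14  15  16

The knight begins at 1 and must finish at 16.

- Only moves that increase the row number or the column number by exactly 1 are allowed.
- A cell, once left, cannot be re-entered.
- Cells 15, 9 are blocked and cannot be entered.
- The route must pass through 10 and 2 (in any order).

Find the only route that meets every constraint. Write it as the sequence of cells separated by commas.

1, 2, 6, 10, 11, 12, 16

Moves only go right or down, so the column and row indices never decrease.
Route from 1: right 1 to 2, down 2 to 10, right 2 to 12, down 1 to 16 — 6 moves in all.
Check: all required cells visited.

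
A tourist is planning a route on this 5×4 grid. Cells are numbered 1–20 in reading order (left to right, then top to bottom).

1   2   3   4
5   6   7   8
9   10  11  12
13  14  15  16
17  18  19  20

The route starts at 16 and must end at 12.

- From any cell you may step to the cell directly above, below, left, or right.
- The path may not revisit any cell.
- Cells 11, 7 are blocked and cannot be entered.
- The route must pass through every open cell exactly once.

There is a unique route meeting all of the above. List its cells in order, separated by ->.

16 -> 20 -> 19 -> 15 -> 14 -> 18 -> 17 -> 13 -> 9 -> 10 -> 6 -> 5 -> 1 -> 2 -> 3 -> 4 -> 8 -> 12

Need to visit all 18 open cells exactly once, starting at 16 and ending at 12.
Route from 16: down to 20, left to 19, up to 15, left to 14, down to 18, left to 17, 2× up (reaching 9), right to 10, up to 6, left to 5, up to 1, 3× right (reaching 4), 2× down (reaching 12) — 17 moves in all.
Check: all 18 open cells covered.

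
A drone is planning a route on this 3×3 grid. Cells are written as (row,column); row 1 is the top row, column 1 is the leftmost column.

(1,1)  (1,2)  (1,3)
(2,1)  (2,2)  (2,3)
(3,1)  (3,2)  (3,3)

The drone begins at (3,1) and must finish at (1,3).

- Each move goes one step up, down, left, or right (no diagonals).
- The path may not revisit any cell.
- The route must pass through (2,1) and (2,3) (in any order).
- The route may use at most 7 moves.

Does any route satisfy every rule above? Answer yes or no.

One route that works: (3,1) → (2,1) → (2,2) → (2,3) → (1,3).

yes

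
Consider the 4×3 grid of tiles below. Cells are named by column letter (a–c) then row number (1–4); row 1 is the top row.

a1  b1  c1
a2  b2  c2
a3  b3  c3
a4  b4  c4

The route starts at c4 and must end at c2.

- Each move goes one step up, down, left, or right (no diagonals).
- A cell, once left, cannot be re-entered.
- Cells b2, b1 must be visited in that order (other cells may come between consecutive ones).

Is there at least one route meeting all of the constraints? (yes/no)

One route that works: c4 → c3 → b3 → b2 → b1 → c1 → c2.

yes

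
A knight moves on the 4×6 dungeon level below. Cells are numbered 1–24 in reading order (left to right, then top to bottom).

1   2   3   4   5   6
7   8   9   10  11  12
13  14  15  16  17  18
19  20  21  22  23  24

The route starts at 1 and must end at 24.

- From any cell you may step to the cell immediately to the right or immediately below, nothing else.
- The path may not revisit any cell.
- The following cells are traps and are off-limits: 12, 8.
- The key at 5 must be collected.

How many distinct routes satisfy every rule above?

A right/down-only route from 1 to 24 makes exactly 3 down-moves and 5 right-moves in some order.
With no other constraints that would be C(8,3) = 56 routes.
Split at 5 and multiply the segment counts (each segment already excludes blocked cells): 1→5: 1; 5→24: 2; product = 2.
That gives 2 routes.

2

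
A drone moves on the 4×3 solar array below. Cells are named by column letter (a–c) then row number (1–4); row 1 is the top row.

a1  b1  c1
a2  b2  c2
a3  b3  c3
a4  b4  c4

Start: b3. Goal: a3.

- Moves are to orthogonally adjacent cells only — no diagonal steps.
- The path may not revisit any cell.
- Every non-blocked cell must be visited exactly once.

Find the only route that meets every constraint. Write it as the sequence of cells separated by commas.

b3, b2, a2, a1, b1, c1, c2, c3, c4, b4, a4, a3

Need to visit all 12 open cells exactly once, starting at b3 and ending at a3.
Cell c1 has only two open neighbours (c2 and b1), so the path must pass straight through it: one of those is the cell it's entered from and the other is where it exits.
Route from b3: up to b2, left to a2, up to a1, 2× right (reaching c1), 3× down (reaching c4), 2× left (reaching a4), up to a3 — 11 moves in all.
Check: all 12 open cells covered.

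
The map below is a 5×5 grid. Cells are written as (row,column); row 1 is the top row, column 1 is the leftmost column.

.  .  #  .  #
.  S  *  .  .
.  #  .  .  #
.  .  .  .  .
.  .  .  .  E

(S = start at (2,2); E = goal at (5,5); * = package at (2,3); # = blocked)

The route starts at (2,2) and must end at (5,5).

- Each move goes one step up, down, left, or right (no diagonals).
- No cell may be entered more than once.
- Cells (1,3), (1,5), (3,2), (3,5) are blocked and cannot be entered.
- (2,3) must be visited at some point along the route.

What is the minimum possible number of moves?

6

Any route passes through (2,3) somewhere between (2,2) and (5,5). Summing Manhattan distances along the two legs ((2,2) → (2,3) → (5,5)) gives a lower bound of 1 + 5 = 6 moves.
A route of 6 moves achieves this: (2,2) → (2,3) → (3,3) → (4,3) → (5,3) → (5,4) → (5,5).
Since 6 matches the lower bound, it is optimal.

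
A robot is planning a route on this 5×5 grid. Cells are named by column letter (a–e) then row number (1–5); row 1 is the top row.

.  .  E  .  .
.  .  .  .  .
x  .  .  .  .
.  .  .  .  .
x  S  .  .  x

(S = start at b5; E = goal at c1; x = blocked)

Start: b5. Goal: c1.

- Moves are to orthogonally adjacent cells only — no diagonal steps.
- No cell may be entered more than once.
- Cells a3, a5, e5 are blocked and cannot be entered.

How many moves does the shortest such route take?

5

The Manhattan distance from b5 to c1 is |5−1| + |2−3| = 5, so at least 5 moves are needed.
A route of 5 moves achieves this: b5 → b4 → b3 → b2 → b1 → c1.
Since 5 matches the lower bound, it is optimal.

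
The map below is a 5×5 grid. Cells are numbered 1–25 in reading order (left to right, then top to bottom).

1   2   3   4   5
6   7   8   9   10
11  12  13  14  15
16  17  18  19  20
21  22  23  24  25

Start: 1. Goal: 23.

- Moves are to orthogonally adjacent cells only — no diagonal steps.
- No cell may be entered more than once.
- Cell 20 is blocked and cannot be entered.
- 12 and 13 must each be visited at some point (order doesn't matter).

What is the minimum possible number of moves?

6

Any route passes through 12 and 13 in some order between 1 and 23. Summing Manhattan distances along each leg and taking the cheapest ordering (1 → 12 → 13 → 23) gives a lower bound of 3 + 1 + 2 = 6 moves.
A route of 6 moves achieves this: 1 → 6 → 11 → 12 → 13 → 18 → 23.
Since 6 matches the lower bound, it is optimal.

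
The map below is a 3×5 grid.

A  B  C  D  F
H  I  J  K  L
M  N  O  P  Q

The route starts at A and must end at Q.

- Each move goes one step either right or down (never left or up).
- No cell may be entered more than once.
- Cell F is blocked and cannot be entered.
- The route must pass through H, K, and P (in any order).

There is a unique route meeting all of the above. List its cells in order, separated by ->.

Moves only go right or down, so the column and row indices never decrease.
Route from A: down to H, 3× right (reaching K), down to P, right to Q — 6 moves in all.
Check: all required cells visited.

A -> H -> I -> J -> K -> P -> Q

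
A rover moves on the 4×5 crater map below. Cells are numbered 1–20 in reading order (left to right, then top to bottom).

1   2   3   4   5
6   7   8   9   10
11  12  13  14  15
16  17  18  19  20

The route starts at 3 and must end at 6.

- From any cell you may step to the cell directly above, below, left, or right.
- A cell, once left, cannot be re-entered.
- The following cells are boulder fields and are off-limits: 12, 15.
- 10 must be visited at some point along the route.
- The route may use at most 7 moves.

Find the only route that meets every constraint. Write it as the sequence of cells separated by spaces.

Any route must reach 10 and still end at 6 within 7 moves, so the order of the required stops is forced.
Route from 3: right 2 to 5, down 1 to 10, left 4 to 6 — 7 moves in all.
Check: all required cells visited; 7 ≤ 7 moves.

3 4 5 10 9 8 7 6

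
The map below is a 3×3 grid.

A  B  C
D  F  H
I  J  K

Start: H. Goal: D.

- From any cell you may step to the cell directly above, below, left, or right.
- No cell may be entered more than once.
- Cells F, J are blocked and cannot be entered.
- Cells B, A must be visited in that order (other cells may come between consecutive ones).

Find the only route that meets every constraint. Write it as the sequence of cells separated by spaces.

H C B A D

The waypoints must appear in the order B, A, with no cell reused.
Route from H: up 1 to C, left 2 to A, down 1 to D — 4 moves in all.
Check: order respected (B at step 2, A at step 3).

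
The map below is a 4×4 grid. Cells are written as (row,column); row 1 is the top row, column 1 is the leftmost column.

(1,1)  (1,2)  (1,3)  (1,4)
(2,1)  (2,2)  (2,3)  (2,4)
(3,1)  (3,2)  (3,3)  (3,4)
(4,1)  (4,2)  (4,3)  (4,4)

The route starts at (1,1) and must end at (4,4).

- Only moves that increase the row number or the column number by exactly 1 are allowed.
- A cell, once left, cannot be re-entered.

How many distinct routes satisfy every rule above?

20

A right/down-only route from (1,1) to (4,4) makes exactly 3 down-moves and 3 right-moves in some order.
With no other constraints that would be C(6,3) = 20 routes.
That gives 20 routes.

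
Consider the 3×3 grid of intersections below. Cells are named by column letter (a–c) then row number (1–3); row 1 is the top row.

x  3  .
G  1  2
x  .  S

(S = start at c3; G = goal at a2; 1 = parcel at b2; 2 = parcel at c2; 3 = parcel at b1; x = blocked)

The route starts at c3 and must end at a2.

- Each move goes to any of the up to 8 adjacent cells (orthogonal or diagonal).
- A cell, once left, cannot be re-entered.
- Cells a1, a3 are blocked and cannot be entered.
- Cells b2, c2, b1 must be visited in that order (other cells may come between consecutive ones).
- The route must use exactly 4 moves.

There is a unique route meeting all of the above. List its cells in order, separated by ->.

The waypoints must appear in the order b2, c2, b1, with no cell reused.
Route from c3: up-left 1 to b2, right 1 to c2, up-left 1 to b1, down-left 1 to a2 — 4 moves in all.
Check: order respected (1 at step 1, 2 at step 2, 3 at step 3); 4 moves as required.

c3 -> b2 -> c2 -> b1 -> a2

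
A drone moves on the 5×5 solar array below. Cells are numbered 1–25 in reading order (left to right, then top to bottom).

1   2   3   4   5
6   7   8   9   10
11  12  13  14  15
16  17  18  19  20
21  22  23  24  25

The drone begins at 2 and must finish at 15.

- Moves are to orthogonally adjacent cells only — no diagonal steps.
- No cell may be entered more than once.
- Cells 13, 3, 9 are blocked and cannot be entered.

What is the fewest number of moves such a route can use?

7

The Manhattan distance from 2 to 15 is |1−3| + |2−5| = 5, so at least 5 moves are needed.
That bound ignores the blocked cells. Measuring each leg by the fewest moves that actually steer around them (2→15: 7) raises the lower bound to 7.
A route of 7 moves exists: 2 → 7 → 12 → 17 → 18 → 19 → 14 → 15.
Since 7 matches that lower bound, it is optimal.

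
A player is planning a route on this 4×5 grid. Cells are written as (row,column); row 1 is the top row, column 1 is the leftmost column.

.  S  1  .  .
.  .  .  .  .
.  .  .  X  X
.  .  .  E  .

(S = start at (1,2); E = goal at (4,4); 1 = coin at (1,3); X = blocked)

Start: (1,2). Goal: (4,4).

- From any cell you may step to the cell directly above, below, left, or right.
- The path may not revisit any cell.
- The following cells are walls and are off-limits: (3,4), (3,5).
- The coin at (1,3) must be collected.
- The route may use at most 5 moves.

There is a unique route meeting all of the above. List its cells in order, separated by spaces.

(1,2) (1,3) (2,3) (3,3) (4,3) (4,4)

The budget equals the shortest possible length, so every move has to be on a shortest route through the required cells.
Route from (1,2): right to (1,3), 3× down (reaching (4,3)), right to (4,4) — 5 moves in all.
Check: all required cells visited; 5 ≤ 5 moves.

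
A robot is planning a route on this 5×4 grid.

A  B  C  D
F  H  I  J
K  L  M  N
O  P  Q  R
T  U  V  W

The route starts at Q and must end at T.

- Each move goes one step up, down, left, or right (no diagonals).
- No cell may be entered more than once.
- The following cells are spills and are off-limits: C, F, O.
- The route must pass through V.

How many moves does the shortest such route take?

Any route passes through V somewhere between Q and T. Summing Manhattan distances along the two legs (Q → V → T) gives a lower bound of 1 + 2 = 3 moves.
A route of 3 moves achieves this: Q → V → U → T.
Since 3 matches the lower bound, it is optimal.

3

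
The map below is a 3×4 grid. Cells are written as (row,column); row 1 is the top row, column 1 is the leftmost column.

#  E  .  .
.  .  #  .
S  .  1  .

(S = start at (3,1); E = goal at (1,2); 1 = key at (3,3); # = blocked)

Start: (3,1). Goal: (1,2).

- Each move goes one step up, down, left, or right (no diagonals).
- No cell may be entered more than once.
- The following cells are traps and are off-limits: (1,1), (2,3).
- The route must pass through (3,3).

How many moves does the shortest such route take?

Any route passes through (3,3) somewhere between (3,1) and (1,2). Summing Manhattan distances along the two legs ((3,1) → (3,3) → (1,2)) gives a lower bound of 2 + 3 = 5 moves.
The shortest route satisfying every rule uses 7 moves: (3,1) → (3,2) → (3,3) → (3,4) → (2,4) → (1,4) → (1,3) → (1,2).
The bound of 5 isn't tight here; checking systematically, no route of length 5 through 6 satisfies every constraint, so 7 is the minimum.

7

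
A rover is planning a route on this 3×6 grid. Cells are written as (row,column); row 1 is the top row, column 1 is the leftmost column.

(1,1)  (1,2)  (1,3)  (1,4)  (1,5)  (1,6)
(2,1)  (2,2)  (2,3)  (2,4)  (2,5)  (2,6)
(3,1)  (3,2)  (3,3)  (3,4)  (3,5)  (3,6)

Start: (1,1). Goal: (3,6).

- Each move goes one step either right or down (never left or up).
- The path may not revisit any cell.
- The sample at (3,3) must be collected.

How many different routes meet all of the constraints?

A right/down-only route from (1,1) to (3,6) makes exactly 2 down-moves and 5 right-moves in some order.
With no other constraints that would be C(7,2) = 21 routes.
Split at (3,3) and multiply the segment counts: (1,1)→(3,3): 6; (3,3)→(3,6): 1; product = 6.
That gives 6 routes.

6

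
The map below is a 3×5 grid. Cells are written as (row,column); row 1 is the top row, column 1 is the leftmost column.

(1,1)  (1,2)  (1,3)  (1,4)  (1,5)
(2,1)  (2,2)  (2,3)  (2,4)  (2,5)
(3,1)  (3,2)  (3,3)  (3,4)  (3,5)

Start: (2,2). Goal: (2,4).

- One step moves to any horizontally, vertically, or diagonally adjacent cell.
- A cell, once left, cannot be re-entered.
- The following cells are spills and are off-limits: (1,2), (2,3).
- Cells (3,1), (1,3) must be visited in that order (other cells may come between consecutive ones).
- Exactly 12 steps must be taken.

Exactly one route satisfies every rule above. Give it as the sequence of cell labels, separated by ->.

(2,2) -> (1,1) -> (2,1) -> (3,1) -> (3,2) -> (3,3) -> (3,4) -> (3,5) -> (2,5) -> (1,5) -> (1,4) -> (1,3) -> (2,4)

The waypoints must appear in the order (3,1), (1,3), with no cell reused.
Route from (2,2): up-left 1 to (1,1), down 2 to (3,1), right 4 to (3,5), up 2 to (1,5), left 2 to (1,3), down-right 1 to (2,4) — 12 moves in all.
Check: order respected ((3,1) at step 3, (1,3) at step 11); 12 moves as required.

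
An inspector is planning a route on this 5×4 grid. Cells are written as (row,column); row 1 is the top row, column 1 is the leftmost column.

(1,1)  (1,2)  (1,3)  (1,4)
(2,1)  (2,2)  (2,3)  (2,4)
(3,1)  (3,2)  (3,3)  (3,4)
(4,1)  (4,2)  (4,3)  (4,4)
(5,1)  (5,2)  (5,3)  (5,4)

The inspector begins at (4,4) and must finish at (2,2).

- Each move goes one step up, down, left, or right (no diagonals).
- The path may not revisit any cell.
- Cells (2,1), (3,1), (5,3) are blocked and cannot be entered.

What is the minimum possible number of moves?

The Manhattan distance from (4,4) to (2,2) is |4−2| + |4−2| = 4, so at least 4 moves are needed.
A route of 4 moves achieves this: (4,4) → (3,4) → (2,4) → (2,3) → (2,2).
Since 4 matches the lower bound, it is optimal.

4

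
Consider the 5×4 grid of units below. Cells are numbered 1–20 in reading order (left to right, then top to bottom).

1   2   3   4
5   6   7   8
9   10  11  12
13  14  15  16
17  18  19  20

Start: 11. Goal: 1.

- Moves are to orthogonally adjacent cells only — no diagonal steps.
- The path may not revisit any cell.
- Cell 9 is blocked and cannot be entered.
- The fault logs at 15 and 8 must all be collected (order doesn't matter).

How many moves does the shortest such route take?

Any route passes through 15 and 8 in some order between 11 and 1. Summing Manhattan distances along each leg and taking the cheapest ordering (11 → 15 → 8 → 1) gives a lower bound of 1 + 3 + 4 = 8 moves.
A route of 8 moves achieves this: 11 → 15 → 16 → 12 → 8 → 4 → 3 → 2 → 1.
Since 8 matches the lower bound, it is optimal.

8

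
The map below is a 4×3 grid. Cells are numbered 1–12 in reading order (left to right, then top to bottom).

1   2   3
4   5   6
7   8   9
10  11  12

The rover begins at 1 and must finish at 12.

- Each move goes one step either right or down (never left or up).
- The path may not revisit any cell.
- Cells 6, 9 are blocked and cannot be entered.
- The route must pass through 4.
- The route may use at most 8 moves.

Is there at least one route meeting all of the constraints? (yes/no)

One route that works: 1 → 4 → 7 → 10 → 11 → 12.

yes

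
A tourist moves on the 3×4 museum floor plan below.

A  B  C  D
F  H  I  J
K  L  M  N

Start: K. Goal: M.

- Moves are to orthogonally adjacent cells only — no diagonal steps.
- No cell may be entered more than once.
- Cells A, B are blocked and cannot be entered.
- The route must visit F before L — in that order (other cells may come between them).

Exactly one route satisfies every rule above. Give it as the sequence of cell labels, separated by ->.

K -> F -> H -> L -> M

The waypoints must appear in the order F, L, with no cell reused.
Route from K: up 1 to F, right 1 to H, down 1 to L, right 1 to M — 4 moves in all.
Check: order respected (F at step 1, L at step 3).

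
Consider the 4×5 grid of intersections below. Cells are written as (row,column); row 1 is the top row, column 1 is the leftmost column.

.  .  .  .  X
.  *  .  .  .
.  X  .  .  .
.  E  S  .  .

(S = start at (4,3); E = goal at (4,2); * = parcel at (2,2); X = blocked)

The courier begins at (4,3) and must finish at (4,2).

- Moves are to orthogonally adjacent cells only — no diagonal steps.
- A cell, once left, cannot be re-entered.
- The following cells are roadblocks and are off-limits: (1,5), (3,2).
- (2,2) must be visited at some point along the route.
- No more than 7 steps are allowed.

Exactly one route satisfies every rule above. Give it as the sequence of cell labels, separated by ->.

Any route must reach (2,2) and still end at (4,2) within 7 moves, so the order of the required stops is forced.
Route from (4,3): up 2 to (2,3), left 2 to (2,1), down 2 to (4,1), right 1 to (4,2) — 7 moves in all.
Check: all required cells visited; 7 ≤ 7 moves.

(4,3) -> (3,3) -> (2,3) -> (2,2) -> (2,1) -> (3,1) -> (4,1) -> (4,2)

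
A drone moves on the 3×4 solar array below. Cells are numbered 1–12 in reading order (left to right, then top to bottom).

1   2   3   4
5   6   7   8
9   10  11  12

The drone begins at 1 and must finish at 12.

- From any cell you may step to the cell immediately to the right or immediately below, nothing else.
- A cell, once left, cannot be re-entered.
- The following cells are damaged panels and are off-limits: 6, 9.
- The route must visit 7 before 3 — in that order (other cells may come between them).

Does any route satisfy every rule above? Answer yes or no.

no

3 lies above 7, so going from 7 to 3 would need an upward move — but moves only go right/down, so 7 cannot be visited before 3.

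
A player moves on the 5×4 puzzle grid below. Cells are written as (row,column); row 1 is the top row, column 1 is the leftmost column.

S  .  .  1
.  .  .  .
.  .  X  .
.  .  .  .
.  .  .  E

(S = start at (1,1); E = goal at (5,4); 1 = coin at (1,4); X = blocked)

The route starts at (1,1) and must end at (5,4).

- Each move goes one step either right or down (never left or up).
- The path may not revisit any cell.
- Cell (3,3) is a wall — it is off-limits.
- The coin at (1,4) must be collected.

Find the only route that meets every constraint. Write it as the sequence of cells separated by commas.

(1,1), (1,2), (1,3), (1,4), (2,4), (3,4), (4,4), (5,4)

Moves only go right or down, so the column and row indices never decrease.
Route from (1,1): 3× right (reaching (1,4)), 4× down (reaching (5,4)) — 7 moves in all.
Check: all required cells visited.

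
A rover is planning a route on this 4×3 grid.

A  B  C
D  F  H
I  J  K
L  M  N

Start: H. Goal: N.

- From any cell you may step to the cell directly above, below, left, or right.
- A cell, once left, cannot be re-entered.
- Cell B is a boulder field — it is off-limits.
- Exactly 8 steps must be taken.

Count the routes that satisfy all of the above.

Need simple routes of exactly 8 moves from H to N (Manhattan distance 2, so 3 moves are spent on a detour and 3 undoing it).
Enumerating: H K J F D I L M N | H F D I L M J K N.
That gives 2 routes.

2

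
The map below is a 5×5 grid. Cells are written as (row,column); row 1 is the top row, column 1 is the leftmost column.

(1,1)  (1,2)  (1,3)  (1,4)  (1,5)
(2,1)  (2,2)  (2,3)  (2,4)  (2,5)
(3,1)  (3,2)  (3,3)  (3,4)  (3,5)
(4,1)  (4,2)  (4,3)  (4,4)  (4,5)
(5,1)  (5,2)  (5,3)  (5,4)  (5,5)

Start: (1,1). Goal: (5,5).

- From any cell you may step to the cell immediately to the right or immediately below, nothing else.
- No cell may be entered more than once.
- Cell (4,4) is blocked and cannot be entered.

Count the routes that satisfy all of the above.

A right/down-only route from (1,1) to (5,5) makes exactly 4 down-moves and 4 right-moves in some order.
With no other constraints that would be C(8,4) = 70 routes.
Subtract routes through each blocked cell (inclusion–exclusion for overlaps): − through (4,4): 40 → 30.
That gives 30 routes.

30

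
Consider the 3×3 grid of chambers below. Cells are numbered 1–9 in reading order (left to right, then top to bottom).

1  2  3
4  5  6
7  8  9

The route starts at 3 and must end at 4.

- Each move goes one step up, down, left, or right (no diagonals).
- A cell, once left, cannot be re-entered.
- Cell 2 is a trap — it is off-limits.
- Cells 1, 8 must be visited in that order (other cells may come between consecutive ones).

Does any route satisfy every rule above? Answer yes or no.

1 must be visited but has only one open neighbour (4), and it is neither the start nor the goal — the route would have to enter and leave through 4, re-entering it.

no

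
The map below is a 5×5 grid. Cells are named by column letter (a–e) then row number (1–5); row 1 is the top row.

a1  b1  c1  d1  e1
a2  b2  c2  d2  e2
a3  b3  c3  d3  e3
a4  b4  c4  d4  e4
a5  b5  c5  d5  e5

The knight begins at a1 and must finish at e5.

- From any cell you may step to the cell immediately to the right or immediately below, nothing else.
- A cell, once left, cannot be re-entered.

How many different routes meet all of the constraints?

A right/down-only route from a1 to e5 makes exactly 4 down-moves and 4 right-moves in some order.
With no other constraints that would be C(8,4) = 70 routes.
That gives 70 routes.

70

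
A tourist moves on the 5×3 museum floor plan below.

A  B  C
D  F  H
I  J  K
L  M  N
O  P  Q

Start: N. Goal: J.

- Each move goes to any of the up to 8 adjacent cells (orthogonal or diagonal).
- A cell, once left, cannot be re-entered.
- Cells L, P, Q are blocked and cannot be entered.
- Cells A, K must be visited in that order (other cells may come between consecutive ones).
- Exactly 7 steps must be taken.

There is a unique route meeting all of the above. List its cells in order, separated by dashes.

The waypoints must appear in the order A, K, with no cell reused.
Route from N: left 1 to M, up-left 1 to I, up 2 to A, down-right 2 to K, left 1 to J — 7 moves in all.
Check: order respected (A at step 4, K at step 6); 7 moves as required.

N - M - I - D - A - F - K - J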